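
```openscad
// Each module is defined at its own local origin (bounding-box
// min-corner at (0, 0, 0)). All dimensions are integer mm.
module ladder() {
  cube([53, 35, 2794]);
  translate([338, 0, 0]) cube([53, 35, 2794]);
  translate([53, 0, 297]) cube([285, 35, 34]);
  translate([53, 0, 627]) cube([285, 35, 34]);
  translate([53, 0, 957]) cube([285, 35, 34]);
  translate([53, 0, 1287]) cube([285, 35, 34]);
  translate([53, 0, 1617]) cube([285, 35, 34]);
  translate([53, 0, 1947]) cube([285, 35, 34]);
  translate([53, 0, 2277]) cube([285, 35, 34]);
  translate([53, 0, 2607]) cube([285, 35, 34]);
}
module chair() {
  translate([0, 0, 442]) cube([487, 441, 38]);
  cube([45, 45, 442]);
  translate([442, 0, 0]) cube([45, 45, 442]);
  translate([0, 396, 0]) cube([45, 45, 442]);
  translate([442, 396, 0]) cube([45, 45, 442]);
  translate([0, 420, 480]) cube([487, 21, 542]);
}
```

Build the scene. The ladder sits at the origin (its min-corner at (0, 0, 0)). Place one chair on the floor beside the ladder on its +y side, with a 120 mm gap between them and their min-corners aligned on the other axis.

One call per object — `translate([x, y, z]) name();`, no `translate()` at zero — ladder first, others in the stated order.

ladder();
translate([0, 155, 0]) chair();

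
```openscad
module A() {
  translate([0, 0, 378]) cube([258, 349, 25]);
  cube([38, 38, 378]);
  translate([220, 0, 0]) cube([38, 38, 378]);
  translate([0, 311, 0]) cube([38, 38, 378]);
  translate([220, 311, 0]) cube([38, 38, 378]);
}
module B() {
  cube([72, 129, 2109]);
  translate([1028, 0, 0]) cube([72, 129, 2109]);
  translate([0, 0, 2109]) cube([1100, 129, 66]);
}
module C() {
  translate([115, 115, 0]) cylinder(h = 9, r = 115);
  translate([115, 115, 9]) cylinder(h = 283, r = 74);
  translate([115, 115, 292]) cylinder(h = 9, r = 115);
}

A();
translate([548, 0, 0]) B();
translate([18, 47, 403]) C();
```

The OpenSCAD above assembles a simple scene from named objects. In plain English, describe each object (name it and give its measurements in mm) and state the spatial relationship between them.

A is a simple wooden stool: a rectangular seat 258 mm (x) by 349 mm (y), 25 mm thick, top face at z = 403 mm, on four square legs, each 38×38 mm in cross-section. The legs rest on z = 0, each flush with a corner of the seat.

B is a rectangular door frame: two vertical jambs of 72×129 mm section, 2109 mm tall, with a clear opening 956 mm wide between their inner faces. A header 66 mm tall and 129 mm deep lies on top of the jambs and spans the full outside width.

C is a spool: two coaxial disc flanges of radius 115 mm and thickness 9 mm, joined by a core cylinder of radius 74 mm and height 283 mm. The lower flange rests on z = 0 and the three cylinders share a vertical axis.

The door frame is on the floor beside the stool on its +x side. The spool is on top of the stool.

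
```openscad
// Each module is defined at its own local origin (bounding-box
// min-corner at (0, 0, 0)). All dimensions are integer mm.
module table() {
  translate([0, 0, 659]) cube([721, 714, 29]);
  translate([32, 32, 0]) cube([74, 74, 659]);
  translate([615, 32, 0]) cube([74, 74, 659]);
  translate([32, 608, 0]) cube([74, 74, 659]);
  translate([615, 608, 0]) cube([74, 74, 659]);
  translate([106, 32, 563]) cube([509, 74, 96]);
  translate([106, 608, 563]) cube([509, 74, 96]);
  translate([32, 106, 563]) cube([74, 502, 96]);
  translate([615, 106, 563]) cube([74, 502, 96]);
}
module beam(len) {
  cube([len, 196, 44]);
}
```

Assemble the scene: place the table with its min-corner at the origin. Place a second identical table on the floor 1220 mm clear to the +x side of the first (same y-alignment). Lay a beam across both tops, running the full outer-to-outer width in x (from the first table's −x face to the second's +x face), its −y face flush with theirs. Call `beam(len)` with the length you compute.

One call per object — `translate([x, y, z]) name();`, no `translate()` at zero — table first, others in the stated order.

table();
translate([1941, 0, 0]) table();
translate([0, 0, 688]) beam(2662);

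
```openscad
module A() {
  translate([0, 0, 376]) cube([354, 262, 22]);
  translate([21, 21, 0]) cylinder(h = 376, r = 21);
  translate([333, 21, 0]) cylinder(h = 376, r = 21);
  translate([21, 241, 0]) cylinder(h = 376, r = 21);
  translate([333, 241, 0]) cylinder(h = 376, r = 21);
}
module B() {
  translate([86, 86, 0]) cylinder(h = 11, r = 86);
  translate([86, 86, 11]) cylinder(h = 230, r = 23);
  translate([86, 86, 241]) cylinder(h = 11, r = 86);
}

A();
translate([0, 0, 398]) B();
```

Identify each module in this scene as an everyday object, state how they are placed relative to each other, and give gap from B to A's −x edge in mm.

A is a stool. B is a spool. The spool is on top of the stool. The gap from the spool to the stool's −x edge is 0 mm.

The spool's min-x is at 0; the stool's min-x is 0; gap = 0 mm.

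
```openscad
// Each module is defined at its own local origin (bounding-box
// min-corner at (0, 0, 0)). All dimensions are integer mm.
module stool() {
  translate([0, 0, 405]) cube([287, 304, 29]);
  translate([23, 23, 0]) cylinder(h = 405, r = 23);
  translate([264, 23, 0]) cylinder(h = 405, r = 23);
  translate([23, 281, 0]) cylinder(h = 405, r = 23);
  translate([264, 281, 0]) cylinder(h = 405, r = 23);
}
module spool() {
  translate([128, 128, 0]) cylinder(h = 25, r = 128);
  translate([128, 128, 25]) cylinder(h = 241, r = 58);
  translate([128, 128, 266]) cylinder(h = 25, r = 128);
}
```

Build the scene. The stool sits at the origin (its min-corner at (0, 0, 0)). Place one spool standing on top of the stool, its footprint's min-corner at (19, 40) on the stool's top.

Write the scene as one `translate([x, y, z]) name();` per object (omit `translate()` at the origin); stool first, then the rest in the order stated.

stool();
translate([19, 40, 434]) spool();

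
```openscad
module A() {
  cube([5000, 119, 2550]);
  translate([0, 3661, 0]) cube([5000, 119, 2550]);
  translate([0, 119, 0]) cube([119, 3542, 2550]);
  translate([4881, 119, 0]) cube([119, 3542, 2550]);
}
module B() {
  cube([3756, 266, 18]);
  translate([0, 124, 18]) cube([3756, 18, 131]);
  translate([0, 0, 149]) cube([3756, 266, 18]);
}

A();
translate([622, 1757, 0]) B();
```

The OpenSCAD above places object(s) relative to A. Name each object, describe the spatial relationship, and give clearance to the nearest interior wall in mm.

A is a house frame. B is an I-beam. The I-beam sits inside the house frame, centred. The clearance to the nearest interior wall is 503 mm.

Clearances: x = 503, y = 1638; minimum 503 mm.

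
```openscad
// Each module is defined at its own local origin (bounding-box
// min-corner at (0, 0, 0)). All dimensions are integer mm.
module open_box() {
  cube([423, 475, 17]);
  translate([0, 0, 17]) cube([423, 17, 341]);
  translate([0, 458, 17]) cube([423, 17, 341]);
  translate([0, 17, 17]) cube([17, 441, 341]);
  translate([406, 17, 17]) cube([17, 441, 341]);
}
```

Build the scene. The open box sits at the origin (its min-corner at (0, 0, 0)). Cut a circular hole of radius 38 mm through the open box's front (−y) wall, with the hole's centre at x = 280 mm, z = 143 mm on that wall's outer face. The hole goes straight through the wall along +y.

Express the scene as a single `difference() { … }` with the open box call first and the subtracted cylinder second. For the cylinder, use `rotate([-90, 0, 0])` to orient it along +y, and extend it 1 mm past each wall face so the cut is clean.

difference() {
  open_box();
  translate([280, -1, 143]) rotate([-90, 0, 0]) cylinder(h = 19, r = 38);
}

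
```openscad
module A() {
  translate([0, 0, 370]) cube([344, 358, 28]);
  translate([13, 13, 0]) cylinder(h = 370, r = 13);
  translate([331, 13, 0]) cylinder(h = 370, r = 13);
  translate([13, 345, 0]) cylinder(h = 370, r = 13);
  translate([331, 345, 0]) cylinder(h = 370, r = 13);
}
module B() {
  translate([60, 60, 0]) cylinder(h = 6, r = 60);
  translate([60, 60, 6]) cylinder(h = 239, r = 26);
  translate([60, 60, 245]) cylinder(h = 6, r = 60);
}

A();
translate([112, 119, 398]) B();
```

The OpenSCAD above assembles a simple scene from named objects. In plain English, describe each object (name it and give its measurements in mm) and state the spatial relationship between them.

A is a simple wooden stool: a rectangular seat 344 mm (x) by 358 mm (y), 28 mm thick, top face at z = 398 mm, on four round legs, each 26 mm in diameter. The legs rest on z = 0, each leg's axis is inset half a diameter from the nearest pair of seat edges (so the leg's bounding box is flush with the corner).

B is a spool: two coaxial disc flanges of radius 60 mm and thickness 6 mm, joined by a core cylinder of radius 26 mm and height 239 mm. The lower flange rests on z = 0 and the three cylinders share a vertical axis.

The spool is on top of the stool, centred.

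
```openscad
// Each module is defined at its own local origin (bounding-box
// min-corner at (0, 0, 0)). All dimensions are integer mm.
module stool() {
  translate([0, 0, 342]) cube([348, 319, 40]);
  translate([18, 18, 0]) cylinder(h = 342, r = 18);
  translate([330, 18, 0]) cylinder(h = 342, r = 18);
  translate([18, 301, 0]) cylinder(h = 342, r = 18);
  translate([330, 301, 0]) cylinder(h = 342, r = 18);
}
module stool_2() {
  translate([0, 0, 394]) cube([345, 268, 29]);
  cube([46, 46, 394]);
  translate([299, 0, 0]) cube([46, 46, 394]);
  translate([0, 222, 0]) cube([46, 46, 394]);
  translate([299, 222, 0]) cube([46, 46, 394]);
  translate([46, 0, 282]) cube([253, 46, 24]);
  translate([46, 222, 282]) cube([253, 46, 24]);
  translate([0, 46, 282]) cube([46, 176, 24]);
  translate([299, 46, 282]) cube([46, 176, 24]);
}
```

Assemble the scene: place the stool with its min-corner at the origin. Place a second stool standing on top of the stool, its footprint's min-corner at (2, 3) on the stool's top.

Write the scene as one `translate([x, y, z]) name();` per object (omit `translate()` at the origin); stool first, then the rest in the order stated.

stool();
translate([2, 3, 382]) stool_2();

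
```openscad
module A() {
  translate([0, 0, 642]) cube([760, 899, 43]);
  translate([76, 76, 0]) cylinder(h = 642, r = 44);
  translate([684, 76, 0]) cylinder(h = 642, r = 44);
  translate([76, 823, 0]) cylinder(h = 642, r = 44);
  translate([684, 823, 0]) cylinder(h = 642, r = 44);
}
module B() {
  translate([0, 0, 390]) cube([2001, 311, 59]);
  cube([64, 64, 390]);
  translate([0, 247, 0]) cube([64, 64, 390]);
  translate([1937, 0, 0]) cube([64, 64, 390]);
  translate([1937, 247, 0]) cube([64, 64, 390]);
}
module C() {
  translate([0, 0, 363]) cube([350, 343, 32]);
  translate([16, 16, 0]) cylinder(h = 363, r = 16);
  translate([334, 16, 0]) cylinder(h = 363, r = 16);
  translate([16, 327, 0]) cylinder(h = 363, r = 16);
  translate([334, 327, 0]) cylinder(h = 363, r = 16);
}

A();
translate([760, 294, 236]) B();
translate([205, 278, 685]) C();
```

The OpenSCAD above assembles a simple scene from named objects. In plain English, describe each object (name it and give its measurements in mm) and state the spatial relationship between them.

A is a table with a 760×899 mm rectangular top, 43 mm thick, top surface at z = 685 mm, supported by four round legs of 88 mm diameter, each leg's bounding box inset 32 mm from the nearest pair of top edges, running from the floor.

B is a long wooden bench with a 2001 mm (x) × 311 mm (y) seat, 59 mm thick, its top surface 449 mm above the floor. Four 64 mm square legs at the seat corners, flush with the edges, run from z = 0 to the seat underside.

C is a four-legged stool. The seat is 350×343 mm, 32 mm thick, top at z = 395 mm. It stands on four round legs, each 32 mm in diameter, from z = 0 to the seat underside, each leg's axis is inset half a diameter from the nearest pair of seat edges (so the leg's bounding box is flush with the corner).

The bench is beside the table with their tops flush at z = 685. The stool is on top of the table, centred.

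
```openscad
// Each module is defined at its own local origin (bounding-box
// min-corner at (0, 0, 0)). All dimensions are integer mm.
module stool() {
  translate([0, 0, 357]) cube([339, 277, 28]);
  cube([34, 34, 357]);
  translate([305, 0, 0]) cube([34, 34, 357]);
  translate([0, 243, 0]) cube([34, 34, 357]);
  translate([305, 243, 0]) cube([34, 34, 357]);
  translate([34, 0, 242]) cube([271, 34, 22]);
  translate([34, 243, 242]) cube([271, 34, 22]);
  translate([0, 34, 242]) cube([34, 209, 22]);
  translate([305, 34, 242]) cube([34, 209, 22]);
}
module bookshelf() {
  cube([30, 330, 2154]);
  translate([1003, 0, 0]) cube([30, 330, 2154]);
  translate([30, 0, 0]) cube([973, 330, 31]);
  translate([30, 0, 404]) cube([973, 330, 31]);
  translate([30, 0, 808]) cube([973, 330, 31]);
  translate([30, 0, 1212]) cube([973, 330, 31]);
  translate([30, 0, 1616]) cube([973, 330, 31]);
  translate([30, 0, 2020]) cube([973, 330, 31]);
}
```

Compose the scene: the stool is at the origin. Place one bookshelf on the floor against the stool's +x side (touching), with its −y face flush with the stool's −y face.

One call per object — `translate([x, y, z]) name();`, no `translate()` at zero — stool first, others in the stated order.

stool();
translate([339, 0, 0]) bookshelf();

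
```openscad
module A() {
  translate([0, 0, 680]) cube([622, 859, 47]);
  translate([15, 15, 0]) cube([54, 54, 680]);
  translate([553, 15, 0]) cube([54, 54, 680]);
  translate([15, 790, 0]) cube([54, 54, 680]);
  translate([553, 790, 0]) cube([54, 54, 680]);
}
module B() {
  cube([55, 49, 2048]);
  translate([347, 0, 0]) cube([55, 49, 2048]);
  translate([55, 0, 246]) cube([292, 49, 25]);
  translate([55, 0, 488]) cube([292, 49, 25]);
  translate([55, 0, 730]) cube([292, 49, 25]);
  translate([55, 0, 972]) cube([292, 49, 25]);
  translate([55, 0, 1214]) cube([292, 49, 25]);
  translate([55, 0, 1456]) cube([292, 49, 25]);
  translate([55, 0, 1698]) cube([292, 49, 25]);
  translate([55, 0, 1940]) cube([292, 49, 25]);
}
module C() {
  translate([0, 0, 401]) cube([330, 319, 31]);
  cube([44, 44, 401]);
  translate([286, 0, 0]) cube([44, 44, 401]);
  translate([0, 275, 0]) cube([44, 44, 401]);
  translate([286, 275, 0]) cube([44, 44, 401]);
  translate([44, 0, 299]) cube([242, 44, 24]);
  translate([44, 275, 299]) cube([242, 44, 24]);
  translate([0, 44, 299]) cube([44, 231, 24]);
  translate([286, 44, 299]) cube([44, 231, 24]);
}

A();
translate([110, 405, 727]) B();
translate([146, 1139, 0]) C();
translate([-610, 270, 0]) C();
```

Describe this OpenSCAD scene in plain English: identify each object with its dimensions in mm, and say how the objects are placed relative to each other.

A is a table with a 622×859 mm rectangular top, 47 mm thick, top surface at z = 727 mm, supported by four 54×54 mm square legs, each inset 15 mm from the nearest pair of top edges, running from the floor.

B is a wooden ladder with two side rails of 55×49 mm section and 2048 mm height, set 402 mm apart overall. Between them run 8 rectangular rungs (49 mm deep, 25 mm thick), front faces flush with the rails' −y face. The bottom of the first rung is 246 mm above the floor and each subsequent rung is 242 mm higher than the one below.

C is a simple wooden stool: a rectangular seat 330 mm (x) by 319 mm (y), 31 mm thick, top face at z = 432 mm, on four square legs, each 44×44 mm in cross-section. The legs rest on z = 0, each flush with a corner of the seat. Four stretchers, 44 mm wide and 24 mm tall, connect adjacent legs with their undersides at z = 299 mm, each running between the inner faces of the legs it joins and aligned with the legs' outer faces on the other axis.

The ladder is on top of the table, centred. Two stools sit around the table at the +y, −x sides.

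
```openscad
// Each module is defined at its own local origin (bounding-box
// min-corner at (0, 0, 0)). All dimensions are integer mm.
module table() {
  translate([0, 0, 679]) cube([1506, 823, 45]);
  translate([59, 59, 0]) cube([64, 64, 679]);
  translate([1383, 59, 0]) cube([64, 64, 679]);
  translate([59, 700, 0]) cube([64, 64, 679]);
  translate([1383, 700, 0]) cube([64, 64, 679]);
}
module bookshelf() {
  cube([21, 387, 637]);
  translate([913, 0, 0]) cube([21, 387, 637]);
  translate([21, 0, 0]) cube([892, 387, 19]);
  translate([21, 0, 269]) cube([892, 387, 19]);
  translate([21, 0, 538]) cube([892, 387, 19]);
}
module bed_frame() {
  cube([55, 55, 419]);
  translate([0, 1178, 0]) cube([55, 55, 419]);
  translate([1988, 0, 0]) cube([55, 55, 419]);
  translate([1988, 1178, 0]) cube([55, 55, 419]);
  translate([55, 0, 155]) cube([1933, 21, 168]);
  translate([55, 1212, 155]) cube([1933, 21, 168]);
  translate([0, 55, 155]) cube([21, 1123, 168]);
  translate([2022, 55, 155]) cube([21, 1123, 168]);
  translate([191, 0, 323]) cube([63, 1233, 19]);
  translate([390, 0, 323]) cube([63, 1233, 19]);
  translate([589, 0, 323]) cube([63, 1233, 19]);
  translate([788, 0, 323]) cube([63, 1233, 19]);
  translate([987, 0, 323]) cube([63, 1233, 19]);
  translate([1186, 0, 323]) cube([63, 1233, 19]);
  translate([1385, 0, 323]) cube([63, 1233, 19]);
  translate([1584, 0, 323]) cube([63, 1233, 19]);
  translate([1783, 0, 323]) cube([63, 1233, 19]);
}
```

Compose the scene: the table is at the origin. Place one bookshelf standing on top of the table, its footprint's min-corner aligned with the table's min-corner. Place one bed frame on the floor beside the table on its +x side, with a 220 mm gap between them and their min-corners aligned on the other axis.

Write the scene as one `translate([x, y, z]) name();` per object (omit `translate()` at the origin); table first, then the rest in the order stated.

table();
translate([0, 0, 724]) bookshelf();
translate([1726, 0, 0]) bed_frame();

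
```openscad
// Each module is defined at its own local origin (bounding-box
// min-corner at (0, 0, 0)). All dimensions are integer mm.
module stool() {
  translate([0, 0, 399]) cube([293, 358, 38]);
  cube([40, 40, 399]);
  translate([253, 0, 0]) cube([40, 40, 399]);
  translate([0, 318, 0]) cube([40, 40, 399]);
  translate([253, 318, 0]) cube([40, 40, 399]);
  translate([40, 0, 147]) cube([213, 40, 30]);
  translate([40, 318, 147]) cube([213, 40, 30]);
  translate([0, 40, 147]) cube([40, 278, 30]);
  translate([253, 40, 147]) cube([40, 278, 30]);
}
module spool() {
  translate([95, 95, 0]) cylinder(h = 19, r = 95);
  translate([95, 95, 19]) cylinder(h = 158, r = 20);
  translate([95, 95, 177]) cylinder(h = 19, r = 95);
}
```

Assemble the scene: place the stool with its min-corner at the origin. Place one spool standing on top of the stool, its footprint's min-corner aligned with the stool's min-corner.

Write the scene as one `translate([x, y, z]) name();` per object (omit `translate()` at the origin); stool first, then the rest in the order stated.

stool();
translate([0, 0, 437]) spool();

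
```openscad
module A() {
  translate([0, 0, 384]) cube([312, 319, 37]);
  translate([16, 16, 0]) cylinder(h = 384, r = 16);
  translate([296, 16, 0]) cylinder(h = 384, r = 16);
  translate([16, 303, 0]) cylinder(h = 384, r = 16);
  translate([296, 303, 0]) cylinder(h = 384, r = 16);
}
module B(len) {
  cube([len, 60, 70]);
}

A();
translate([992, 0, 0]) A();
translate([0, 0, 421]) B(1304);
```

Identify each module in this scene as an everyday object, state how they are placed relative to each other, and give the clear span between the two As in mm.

A is a stool. B is a beam. A beam spans the tops of two stools. The clear span between the two stools is 680 mm.

Second stool starts at x = 992; first ends at x = 312; clear span = 992 − 312 = 680 mm.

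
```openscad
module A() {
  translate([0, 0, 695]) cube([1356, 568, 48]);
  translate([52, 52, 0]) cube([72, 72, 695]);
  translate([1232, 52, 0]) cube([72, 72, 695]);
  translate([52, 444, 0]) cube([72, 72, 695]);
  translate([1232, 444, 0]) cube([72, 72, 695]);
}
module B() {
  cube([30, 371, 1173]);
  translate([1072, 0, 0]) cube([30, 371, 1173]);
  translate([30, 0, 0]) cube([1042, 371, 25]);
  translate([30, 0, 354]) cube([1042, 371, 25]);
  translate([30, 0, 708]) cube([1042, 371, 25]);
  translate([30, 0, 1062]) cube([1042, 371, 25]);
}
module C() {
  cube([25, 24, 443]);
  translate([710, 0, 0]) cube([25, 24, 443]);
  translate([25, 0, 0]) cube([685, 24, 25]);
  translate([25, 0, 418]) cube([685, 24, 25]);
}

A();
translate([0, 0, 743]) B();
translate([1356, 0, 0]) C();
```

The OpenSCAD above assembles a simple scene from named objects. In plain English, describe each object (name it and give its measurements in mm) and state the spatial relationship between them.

A is a table with a 1356×568 mm rectangular top, 48 mm thick, top surface at z = 743 mm, supported by four 72×72 mm square legs, each inset 52 mm from the nearest pair of top edges, running from the floor.

B is an open bookshelf. Two side panels, each 30 mm thick, 371 mm deep and 1173 mm tall, stand 1102 mm apart (outside-to-outside). Between them sit 4 shelves, each 25 mm thick and 371 mm deep, spanning the full gap between the sides. The bottom shelf rests on the floor (its underside at z = 0) and the clear gap between one shelf's top and the next shelf's underside is 329 mm.

C is a rectangular picture frame lying in the x–z plane (depth along y). The opening is 685 mm wide (x) by 393 mm tall (z), surrounded by a border 25 mm wide on all four sides. The frame is 24 mm deep and is made of two full-height vertical stiles with two horizontal rails fitted between them.

The bookshelf is on top of the table. The picture frame is against the table's +x side, with their −y faces flush.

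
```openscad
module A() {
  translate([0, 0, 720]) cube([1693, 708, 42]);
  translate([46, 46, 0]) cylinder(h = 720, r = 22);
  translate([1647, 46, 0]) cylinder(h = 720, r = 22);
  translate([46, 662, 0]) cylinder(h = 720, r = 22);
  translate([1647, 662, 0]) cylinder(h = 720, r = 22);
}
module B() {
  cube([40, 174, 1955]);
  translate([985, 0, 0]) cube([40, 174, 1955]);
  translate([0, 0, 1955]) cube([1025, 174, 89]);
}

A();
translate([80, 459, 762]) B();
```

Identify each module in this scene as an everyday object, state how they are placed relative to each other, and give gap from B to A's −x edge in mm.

The door frame's min-x is at 80; the table's min-x is 0; gap = 80 mm.

A is a table. B is a door frame. The door frame is on top of the table. The gap from the door frame to the table's −x edge is 80 mm.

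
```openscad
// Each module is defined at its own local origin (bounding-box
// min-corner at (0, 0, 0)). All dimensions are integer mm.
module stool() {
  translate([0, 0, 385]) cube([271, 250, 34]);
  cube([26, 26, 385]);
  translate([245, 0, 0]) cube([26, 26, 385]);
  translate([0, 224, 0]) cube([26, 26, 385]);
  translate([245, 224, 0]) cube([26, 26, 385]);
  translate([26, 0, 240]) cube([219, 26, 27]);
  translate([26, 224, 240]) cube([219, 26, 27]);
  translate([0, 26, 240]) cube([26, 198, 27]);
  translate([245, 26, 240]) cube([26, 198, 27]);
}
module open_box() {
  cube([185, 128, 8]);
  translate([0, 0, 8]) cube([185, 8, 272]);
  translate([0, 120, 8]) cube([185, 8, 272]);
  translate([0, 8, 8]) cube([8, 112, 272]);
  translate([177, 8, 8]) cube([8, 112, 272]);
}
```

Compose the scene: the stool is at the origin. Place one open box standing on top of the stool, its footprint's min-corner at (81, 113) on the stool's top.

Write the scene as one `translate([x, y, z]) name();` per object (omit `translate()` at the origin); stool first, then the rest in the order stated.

stool();
translate([81, 113, 419]) open_box();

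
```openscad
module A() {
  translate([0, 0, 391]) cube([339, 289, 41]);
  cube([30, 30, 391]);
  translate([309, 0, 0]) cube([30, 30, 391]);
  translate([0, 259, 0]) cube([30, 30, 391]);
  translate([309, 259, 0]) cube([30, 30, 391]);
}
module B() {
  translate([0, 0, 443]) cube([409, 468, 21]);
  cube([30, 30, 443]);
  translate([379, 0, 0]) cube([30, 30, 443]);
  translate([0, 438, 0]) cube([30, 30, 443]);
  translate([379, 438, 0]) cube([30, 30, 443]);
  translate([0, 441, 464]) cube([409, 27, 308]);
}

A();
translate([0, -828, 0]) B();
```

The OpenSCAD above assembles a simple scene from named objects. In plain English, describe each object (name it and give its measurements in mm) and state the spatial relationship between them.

A is a simple wooden stool: a rectangular seat 339 mm (x) by 289 mm (y), 41 mm thick, top face at z = 432 mm, on four square legs, each 30×30 mm in cross-section. The legs rest on z = 0, each flush with a corner of the seat.

B is a chair. The seat is a 409×468×21 mm slab with its top at z = 464 mm, on four 30×30 mm corner legs (flush with the seat edges, standing on z = 0). A flat backrest 27 mm thick, 308 mm tall, spans the full seat width and rises from the seat top along its +y edge, rear face flush with the rear of the seat.

The chair is on the floor beside the stool on its −y side.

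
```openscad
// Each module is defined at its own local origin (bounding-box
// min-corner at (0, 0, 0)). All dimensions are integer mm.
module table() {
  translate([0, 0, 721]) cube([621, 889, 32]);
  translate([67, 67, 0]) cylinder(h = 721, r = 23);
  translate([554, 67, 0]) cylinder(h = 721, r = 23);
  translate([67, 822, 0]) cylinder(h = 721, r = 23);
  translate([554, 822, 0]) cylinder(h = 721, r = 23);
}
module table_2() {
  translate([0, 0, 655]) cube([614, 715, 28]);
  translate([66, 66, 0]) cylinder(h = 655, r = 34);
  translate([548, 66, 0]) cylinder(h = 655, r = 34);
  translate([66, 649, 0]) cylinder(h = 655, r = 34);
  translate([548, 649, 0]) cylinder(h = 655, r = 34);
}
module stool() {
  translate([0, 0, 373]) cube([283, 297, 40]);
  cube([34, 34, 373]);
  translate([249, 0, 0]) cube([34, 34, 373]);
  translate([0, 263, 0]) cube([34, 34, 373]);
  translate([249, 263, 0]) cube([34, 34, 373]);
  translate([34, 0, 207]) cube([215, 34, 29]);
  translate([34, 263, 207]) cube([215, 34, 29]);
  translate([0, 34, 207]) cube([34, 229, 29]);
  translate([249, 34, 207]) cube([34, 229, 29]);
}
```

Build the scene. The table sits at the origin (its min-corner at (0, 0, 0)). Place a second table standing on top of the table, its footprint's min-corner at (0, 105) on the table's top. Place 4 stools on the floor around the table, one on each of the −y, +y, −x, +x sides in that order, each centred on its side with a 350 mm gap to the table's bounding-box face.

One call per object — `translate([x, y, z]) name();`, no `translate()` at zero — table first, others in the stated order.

table();
translate([0, 105, 753]) table_2();
translate([169, -647, 0]) stool();
translate([169, 1239, 0]) stool();
translate([-633, 296, 0]) stool();
translate([971, 296, 0]) stool();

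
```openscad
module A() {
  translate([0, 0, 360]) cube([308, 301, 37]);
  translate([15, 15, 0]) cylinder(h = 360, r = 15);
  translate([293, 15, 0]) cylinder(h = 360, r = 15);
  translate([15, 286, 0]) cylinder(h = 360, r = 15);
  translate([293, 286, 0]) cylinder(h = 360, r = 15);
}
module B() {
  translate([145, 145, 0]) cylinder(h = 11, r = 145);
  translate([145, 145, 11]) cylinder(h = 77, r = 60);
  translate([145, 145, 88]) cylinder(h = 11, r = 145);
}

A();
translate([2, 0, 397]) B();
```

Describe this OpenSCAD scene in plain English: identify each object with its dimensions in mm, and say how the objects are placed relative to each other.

A is a four-legged stool. The seat is 308×301 mm, 37 mm thick, top at z = 397 mm. It stands on four round legs, each 30 mm in diameter, from z = 0 to the seat underside, each leg's axis is inset half a diameter from the nearest pair of seat edges (so the leg's bounding box is flush with the corner).

B is a spool: two coaxial disc flanges of radius 145 mm and thickness 11 mm, joined by a core cylinder of radius 60 mm and height 77 mm. The lower flange rests on z = 0 and the three cylinders share a vertical axis.

The spool is on top of the stool.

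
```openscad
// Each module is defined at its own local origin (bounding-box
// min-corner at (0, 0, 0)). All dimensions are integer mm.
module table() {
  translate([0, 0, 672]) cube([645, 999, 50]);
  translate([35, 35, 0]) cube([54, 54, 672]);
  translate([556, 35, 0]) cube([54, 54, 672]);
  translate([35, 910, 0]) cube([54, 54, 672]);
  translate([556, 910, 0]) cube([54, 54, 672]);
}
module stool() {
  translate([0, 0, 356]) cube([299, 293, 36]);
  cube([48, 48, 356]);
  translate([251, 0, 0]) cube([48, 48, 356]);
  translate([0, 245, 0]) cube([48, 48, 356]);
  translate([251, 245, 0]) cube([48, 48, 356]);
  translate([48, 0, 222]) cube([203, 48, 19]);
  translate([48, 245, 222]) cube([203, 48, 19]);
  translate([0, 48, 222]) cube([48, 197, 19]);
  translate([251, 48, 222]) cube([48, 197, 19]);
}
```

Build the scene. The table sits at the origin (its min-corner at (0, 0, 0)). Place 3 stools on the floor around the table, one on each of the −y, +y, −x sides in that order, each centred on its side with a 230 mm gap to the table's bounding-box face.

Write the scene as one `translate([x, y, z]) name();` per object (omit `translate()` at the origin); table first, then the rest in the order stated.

table();
translate([173, -523, 0]) stool();
translate([173, 1229, 0]) stool();
translate([-529, 353, 0]) stool();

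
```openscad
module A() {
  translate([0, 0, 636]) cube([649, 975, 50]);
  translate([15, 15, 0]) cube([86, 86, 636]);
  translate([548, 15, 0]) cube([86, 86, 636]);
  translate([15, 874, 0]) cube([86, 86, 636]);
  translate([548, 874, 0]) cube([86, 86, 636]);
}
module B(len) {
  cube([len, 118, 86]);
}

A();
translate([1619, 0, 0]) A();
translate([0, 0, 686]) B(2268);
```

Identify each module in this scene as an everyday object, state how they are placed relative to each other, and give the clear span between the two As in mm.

A is a table. B is a beam. A beam spans the tops of two tables. The clear span between the two tables is 970 mm.

Second table starts at x = 1619; first ends at x = 649; clear span = 1619 − 649 = 970 mm.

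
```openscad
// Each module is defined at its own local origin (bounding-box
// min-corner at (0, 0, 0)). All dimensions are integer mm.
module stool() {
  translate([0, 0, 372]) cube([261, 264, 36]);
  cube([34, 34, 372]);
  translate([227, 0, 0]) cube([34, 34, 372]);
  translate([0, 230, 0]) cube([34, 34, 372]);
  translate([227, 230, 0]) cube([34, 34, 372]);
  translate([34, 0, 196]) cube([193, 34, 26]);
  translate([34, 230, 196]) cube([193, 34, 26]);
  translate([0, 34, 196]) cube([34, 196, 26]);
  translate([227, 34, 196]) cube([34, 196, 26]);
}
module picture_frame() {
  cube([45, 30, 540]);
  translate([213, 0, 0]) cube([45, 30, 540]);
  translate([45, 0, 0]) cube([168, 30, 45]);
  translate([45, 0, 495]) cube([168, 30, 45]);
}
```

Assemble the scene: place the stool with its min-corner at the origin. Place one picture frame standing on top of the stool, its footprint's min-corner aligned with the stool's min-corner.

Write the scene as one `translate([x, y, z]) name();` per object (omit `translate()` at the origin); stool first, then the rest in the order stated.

stool();
translate([0, 0, 408]) picture_frame();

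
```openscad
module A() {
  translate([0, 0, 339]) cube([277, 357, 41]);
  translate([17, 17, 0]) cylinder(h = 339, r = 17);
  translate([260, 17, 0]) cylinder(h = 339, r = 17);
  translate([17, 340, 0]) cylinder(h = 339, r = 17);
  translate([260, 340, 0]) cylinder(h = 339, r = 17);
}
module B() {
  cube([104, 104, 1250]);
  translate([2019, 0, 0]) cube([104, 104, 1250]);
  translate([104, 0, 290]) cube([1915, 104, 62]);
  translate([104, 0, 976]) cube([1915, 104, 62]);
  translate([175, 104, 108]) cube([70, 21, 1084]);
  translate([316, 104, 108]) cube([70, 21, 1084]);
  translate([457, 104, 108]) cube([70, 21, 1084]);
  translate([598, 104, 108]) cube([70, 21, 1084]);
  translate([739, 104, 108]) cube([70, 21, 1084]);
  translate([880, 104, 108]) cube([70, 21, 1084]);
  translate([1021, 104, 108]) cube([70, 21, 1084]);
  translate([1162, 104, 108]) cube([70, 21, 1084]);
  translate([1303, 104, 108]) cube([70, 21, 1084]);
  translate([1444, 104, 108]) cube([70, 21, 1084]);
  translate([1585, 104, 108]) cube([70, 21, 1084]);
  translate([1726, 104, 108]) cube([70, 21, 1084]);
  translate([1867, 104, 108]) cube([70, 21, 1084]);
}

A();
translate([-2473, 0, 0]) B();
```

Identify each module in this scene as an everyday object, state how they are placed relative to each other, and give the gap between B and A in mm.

A is a stool. B is a fence section. The fence section is on the floor beside the stool on its −x side. The gap between the fence section and the stool is 350 mm.

The fence section's nearest face is 350 mm from the stool's −x face.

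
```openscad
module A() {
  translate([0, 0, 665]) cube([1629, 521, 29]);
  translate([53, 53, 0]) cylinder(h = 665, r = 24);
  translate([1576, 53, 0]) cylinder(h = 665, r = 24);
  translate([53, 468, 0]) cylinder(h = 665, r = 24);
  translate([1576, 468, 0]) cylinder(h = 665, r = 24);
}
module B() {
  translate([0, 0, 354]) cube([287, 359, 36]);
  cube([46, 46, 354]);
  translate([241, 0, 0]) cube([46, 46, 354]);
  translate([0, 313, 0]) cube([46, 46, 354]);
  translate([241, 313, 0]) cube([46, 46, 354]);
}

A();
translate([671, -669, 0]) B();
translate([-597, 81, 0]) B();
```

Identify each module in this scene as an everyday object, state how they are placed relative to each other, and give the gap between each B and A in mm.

A is a table. B is a stool. Two stools sit around the table at the −y, −x sides. The gap between each stool and the table is 310 mm.

Each stool's nearest face is 310 mm from the table's bounding box.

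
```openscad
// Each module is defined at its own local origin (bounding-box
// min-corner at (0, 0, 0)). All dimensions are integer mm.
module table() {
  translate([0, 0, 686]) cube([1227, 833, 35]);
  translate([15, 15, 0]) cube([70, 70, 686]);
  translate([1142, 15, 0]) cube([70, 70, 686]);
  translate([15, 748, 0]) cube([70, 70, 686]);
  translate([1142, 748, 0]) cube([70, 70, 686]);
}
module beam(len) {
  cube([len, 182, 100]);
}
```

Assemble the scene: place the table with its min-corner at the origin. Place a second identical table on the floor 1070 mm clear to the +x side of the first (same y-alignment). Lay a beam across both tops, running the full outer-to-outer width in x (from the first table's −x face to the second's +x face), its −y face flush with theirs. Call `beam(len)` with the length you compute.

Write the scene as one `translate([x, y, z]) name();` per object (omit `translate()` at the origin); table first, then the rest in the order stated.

table();
translate([2297, 0, 0]) table();
translate([0, 0, 721]) beam(3524);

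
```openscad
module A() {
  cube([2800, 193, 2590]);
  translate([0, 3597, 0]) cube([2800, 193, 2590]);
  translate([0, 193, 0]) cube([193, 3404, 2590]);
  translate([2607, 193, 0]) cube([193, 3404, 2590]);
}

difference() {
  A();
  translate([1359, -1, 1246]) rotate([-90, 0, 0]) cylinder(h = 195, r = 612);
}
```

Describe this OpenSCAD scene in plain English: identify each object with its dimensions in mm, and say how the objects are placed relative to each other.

A is the wall frame of a small rectangular building: four walls, each 2590 mm tall and 193 mm thick, enclosing a footprint 2800 mm (x) by 3790 mm (y) outside-to-outside, with no floor or roof. The front and back walls (the −y and +y sides) span the full width; the two side walls fit between them.

The house frame has a circular hole of radius 612 mm through its front wall, centred at (x = 1359, z = 1246).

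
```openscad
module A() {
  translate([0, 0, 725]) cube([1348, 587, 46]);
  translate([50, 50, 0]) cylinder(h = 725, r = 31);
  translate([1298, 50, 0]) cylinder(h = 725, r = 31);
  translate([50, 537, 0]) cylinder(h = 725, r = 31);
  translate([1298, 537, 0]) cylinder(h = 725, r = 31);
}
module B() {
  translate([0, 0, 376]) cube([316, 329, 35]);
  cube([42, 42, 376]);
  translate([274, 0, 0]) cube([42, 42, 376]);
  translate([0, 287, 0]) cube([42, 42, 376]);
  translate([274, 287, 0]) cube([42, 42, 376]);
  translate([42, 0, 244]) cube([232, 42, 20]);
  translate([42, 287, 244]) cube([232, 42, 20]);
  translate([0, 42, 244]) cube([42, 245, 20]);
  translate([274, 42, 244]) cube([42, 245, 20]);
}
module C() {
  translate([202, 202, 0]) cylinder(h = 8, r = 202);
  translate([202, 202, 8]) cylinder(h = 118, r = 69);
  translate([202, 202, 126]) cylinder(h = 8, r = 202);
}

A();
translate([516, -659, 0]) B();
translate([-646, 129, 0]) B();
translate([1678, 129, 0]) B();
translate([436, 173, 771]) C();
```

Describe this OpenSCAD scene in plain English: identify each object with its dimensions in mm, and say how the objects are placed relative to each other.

A is a rectangular dining table. The top is 1348×587×46 mm with its upper surface at z = 771 mm. It stands on four round legs of 62 mm diameter, each leg's bounding box inset 19 mm from the nearest pair of top edges, running from the floor to the underside of the top.

B is a simple wooden stool: a rectangular seat 316 mm (x) by 329 mm (y), 35 mm thick, top face at z = 411 mm, on four square legs, each 42×42 mm in cross-section. The legs rest on z = 0, each flush with a corner of the seat. Four stretchers, 42 mm wide and 20 mm tall, connect adjacent legs with their undersides at z = 244 mm, each running between the inner faces of the legs it joins and aligned with the legs' outer faces on the other axis.

C is a spool: two coaxial disc flanges of radius 202 mm and thickness 8 mm, joined by a core cylinder of radius 69 mm and height 118 mm. The lower flange rests on z = 0 and the three cylinders share a vertical axis.

Three stools sit around the table at the −y, −x, +x sides. The spool is on top of the table.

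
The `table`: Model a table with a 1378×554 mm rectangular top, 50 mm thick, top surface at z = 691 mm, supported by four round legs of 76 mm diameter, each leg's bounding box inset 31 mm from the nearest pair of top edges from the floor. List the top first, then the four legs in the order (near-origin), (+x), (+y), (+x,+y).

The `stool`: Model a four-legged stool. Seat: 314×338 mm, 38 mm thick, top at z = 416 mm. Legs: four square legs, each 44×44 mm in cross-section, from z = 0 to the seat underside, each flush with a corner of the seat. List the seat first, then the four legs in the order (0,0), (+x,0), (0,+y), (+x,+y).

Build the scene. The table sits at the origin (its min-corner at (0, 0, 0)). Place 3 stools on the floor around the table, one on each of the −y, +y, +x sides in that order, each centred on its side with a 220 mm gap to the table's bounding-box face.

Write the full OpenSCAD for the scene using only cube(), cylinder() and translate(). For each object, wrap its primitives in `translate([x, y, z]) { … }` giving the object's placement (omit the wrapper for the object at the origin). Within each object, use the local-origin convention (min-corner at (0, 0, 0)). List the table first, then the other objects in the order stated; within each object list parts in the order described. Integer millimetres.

translate([0, 0, 641]) cube([1378, 554, 50]);
translate([69, 69, 0]) cylinder(h = 641, r = 38);
translate([1309, 69, 0]) cylinder(h = 641, r = 38);
translate([69, 485, 0]) cylinder(h = 641, r = 38);
translate([1309, 485, 0]) cylinder(h = 641, r = 38);
translate([532, -558, 0]) {
  translate([0, 0, 378]) cube([314, 338, 38]);
  cube([44, 44, 378]);
  translate([270, 0, 0]) cube([44, 44, 378]);
  translate([0, 294, 0]) cube([44, 44, 378]);
  translate([270, 294, 0]) cube([44, 44, 378]);
}
translate([532, 774, 0]) {
  translate([0, 0, 378]) cube([314, 338, 38]);
  cube([44, 44, 378]);
  translate([270, 0, 0]) cube([44, 44, 378]);
  translate([0, 294, 0]) cube([44, 44, 378]);
  translate([270, 294, 0]) cube([44, 44, 378]);
}
translate([1598, 108, 0]) {
  translate([0, 0, 378]) cube([314, 338, 38]);
  cube([44, 44, 378]);
  translate([270, 0, 0]) cube([44, 44, 378]);
  translate([0, 294, 0]) cube([44, 44, 378]);
  translate([270, 294, 0]) cube([44, 44, 378]);
}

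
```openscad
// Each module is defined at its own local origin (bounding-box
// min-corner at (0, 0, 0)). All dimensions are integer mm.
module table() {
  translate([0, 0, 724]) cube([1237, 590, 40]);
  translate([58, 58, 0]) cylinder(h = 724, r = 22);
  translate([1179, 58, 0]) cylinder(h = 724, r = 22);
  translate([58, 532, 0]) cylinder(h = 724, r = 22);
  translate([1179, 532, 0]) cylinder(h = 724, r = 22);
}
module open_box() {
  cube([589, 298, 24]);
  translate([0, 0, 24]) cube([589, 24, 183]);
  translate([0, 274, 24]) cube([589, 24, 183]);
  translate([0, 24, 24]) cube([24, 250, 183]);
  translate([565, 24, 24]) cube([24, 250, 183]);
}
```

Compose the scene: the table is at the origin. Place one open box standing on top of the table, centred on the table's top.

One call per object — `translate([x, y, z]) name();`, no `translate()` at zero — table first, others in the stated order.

table();
translate([324, 146, 764]) open_box();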